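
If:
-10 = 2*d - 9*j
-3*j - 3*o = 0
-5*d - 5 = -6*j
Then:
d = 5/11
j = 40/33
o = -40/33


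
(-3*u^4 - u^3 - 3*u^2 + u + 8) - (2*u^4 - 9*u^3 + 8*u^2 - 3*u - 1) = -5*u^4 + 8*u^3 - 11*u^2 + 4*u + 9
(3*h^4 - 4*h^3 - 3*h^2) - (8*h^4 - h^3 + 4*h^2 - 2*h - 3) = -5*h^4 - 3*h^3 - 7*h^2 + 2*h + 3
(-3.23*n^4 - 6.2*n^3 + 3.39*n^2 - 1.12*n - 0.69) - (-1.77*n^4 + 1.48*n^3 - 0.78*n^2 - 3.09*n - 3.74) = -1.46*n^4 - 7.68*n^3 + 4.17*n^2 + 1.97*n + 3.05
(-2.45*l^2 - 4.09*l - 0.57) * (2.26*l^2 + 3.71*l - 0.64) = -5.537*l^4 - 18.3329*l^3 - 14.8941*l^2 + 0.5029*l + 0.3648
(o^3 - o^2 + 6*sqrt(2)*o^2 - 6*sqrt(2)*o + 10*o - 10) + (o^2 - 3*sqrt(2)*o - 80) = o^3 + 6*sqrt(2)*o^2 - 9*sqrt(2)*o + 10*o - 90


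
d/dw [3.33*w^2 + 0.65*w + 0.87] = 6.66*w + 0.65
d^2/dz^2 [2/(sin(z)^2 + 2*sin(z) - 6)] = 4*(-2*sin(z)^4 - 3*sin(z)^3 - 11*sin(z)^2 + 10)/(sin(z)^2 + 2*sin(z) - 6)^3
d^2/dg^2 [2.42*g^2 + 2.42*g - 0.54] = 4.84000000000000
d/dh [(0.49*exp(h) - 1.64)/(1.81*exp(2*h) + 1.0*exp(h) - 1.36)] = (-0.8869*exp(2*h) + 5.9368*exp(h) + 0.9736)*exp(h)/(3.2761*exp(4*h) + 3.62*exp(3*h) - 3.9232*exp(2*h) - 2.72*exp(h) + 1.8496)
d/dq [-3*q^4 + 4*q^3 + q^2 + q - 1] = -12*q^3 + 12*q^2 + 2*q + 1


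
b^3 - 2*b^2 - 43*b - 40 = (b - 8)*(b + 1)*(b + 5)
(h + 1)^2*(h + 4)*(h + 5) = h^4 + 11*h^3 + 39*h^2 + 49*h + 20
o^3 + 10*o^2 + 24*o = o*(o + 4)*(o + 6)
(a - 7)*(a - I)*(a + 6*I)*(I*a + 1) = I*a^4 - 4*a^3 - 7*I*a^3 + 28*a^2 + 11*I*a^2 + 6*a - 77*I*a - 42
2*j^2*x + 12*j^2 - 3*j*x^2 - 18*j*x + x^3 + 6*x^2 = (-2*j + x)*(-j + x)*(x + 6)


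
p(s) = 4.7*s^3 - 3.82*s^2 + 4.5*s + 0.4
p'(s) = 14.1*s^2 - 7.64*s + 4.5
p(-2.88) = -156.52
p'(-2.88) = 143.45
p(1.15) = 7.67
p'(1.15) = 14.36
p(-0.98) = -12.10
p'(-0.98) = 25.53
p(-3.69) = -304.36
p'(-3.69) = 224.68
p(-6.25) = -1324.40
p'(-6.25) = 603.03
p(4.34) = 332.19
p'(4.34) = 236.92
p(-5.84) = -1092.29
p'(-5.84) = 530.01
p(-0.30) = -1.42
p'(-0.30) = 8.06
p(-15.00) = -16789.10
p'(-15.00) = 3291.60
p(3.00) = 106.42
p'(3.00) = 108.48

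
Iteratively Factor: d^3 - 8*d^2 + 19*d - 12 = (d - 1)*(d^2 - 7*d + 12) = (d - 4)*(d - 1)*(d - 3)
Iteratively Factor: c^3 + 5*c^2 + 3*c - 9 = (c + 3)*(c^2 + 2*c - 3) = (c - 1)*(c + 3)*(c + 3)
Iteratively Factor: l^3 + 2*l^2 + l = (l + 1)*(l^2 + l) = l*(l + 1)*(l + 1)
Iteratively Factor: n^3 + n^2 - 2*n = (n)*(n^2 + n - 2) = n*(n - 1)*(n + 2)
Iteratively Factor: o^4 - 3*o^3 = (o - 3)*(o^3) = o*(o - 3)*(o^2) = o^2*(o - 3)*(o)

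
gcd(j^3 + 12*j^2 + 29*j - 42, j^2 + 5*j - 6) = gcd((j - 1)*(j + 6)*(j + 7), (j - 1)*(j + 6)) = j^2 + 5*j - 6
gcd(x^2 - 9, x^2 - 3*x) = x - 3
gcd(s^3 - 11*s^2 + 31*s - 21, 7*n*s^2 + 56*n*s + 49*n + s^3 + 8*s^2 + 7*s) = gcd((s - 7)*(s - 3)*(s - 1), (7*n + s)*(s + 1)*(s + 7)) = 1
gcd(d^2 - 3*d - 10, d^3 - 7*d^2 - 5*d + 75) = d - 5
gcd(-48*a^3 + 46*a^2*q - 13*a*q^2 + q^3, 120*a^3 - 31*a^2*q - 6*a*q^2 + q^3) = 24*a^2 - 11*a*q + q^2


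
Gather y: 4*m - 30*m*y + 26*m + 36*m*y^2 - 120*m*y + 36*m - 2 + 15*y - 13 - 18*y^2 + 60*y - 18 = 66*m + y^2*(36*m - 18) + y*(75 - 150*m) - 33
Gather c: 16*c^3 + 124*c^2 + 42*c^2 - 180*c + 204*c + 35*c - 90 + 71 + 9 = 16*c^3 + 166*c^2 + 59*c - 10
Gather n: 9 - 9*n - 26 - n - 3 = -10*n - 20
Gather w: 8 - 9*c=8 - 9*c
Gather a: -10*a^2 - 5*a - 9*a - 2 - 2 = -10*a^2 - 14*a - 4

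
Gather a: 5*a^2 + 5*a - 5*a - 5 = 5*a^2 - 5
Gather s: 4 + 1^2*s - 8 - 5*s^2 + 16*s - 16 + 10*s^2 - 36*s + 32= 5*s^2 - 19*s + 12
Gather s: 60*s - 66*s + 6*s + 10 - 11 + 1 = 0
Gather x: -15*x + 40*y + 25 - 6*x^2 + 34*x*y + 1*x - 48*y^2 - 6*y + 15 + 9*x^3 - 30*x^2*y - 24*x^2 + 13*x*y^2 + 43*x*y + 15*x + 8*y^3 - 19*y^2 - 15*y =9*x^3 + x^2*(-30*y - 30) + x*(13*y^2 + 77*y + 1) + 8*y^3 - 67*y^2 + 19*y + 40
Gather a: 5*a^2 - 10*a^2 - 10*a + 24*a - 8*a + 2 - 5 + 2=-5*a^2 + 6*a - 1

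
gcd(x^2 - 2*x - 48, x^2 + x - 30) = x + 6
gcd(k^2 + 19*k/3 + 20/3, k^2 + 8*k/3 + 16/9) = k + 4/3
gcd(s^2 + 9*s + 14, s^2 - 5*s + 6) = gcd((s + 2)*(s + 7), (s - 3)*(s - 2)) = 1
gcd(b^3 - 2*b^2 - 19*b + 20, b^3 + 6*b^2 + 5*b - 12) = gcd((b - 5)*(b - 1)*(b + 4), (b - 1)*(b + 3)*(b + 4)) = b^2 + 3*b - 4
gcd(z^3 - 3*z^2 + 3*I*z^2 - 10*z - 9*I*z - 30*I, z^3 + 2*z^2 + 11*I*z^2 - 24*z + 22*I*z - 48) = z^2 + z*(2 + 3*I) + 6*I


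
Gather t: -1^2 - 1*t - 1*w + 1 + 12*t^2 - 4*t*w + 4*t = 12*t^2 + t*(3 - 4*w) - w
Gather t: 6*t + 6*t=12*t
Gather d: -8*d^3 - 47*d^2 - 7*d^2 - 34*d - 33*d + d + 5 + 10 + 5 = -8*d^3 - 54*d^2 - 66*d + 20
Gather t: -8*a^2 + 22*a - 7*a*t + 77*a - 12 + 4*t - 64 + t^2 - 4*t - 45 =-8*a^2 - 7*a*t + 99*a + t^2 - 121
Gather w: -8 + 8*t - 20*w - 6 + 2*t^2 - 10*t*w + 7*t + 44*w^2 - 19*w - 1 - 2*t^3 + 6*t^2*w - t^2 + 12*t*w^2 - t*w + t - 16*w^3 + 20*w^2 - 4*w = -2*t^3 + t^2 + 16*t - 16*w^3 + w^2*(12*t + 64) + w*(6*t^2 - 11*t - 43) - 15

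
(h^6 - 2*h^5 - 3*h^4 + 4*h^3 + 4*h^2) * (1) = h^6 - 2*h^5 - 3*h^4 + 4*h^3 + 4*h^2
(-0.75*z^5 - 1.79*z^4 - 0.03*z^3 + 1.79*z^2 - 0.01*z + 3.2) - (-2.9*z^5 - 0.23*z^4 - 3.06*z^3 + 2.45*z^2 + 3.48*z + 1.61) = 2.15*z^5 - 1.56*z^4 + 3.03*z^3 - 0.66*z^2 - 3.49*z + 1.59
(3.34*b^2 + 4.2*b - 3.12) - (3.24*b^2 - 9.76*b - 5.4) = 0.0999999999999996*b^2 + 13.96*b + 2.28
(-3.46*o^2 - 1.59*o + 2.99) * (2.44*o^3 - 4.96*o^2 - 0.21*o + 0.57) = -8.4424*o^5 + 13.282*o^4 + 15.9086*o^3 - 16.4687*o^2 - 1.5342*o + 1.7043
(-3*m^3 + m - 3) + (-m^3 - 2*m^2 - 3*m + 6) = -4*m^3 - 2*m^2 - 2*m + 3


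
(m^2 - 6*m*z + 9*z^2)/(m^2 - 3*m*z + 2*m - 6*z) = (m - 3*z)/(m + 2)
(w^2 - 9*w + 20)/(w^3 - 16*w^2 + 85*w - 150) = (w - 4)/(w^2 - 11*w + 30)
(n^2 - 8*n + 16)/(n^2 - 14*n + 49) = (n^2 - 8*n + 16)/(n^2 - 14*n + 49)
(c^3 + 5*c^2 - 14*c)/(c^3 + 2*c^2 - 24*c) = (c^2 + 5*c - 14)/(c^2 + 2*c - 24)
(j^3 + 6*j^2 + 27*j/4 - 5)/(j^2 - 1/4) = (2*j^2 + 13*j + 20)/(2*j + 1)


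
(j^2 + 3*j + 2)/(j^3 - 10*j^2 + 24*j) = (j^2 + 3*j + 2)/(j*(j^2 - 10*j + 24))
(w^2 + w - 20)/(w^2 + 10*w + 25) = (w - 4)/(w + 5)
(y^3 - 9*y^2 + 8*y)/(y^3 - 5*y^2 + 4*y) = (y - 8)/(y - 4)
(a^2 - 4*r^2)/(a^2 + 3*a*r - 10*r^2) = (a + 2*r)/(a + 5*r)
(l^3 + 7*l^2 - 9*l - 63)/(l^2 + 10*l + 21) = l - 3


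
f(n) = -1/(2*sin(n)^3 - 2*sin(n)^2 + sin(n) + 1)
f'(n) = -(-6*sin(n)^2*cos(n) + 4*sin(n)*cos(n) - cos(n))/(2*sin(n)^3 - 2*sin(n)^2 + sin(n) + 1)^2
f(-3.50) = -0.84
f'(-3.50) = -0.22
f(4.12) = 0.43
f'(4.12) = -0.86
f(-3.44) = -0.85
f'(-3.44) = -0.24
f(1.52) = -0.50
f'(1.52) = 0.04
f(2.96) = -0.89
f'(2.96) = -0.37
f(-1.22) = 0.30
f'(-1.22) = 0.31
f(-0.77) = 0.75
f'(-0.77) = 2.68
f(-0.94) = 0.46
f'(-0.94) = 1.02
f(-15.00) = 0.96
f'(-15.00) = -4.26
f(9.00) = -0.82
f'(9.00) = -0.23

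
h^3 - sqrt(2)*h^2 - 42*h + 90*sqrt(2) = (h - 3*sqrt(2))^2*(h + 5*sqrt(2))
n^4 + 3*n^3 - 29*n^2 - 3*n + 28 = (n - 4)*(n - 1)*(n + 1)*(n + 7)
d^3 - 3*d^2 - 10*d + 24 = (d - 4)*(d - 2)*(d + 3)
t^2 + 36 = (t - 6*I)*(t + 6*I)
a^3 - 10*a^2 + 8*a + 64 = (a - 8)*(a - 4)*(a + 2)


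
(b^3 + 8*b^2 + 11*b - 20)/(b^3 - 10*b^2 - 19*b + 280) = (b^2 + 3*b - 4)/(b^2 - 15*b + 56)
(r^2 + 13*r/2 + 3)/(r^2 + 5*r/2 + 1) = (r + 6)/(r + 2)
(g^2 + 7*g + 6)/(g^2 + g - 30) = (g + 1)/(g - 5)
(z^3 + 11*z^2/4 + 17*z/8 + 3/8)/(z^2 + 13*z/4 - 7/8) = (8*z^3 + 22*z^2 + 17*z + 3)/(8*z^2 + 26*z - 7)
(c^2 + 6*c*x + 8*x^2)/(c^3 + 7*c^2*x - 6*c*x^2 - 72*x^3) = (-c - 2*x)/(-c^2 - 3*c*x + 18*x^2)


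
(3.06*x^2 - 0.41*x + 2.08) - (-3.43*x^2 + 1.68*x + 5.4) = 6.49*x^2 - 2.09*x - 3.32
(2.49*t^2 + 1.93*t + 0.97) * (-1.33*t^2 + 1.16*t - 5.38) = -3.3117*t^4 + 0.3215*t^3 - 12.4475*t^2 - 9.2582*t - 5.2186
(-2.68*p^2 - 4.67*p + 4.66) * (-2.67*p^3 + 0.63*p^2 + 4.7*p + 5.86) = 7.1556*p^5 + 10.7805*p^4 - 27.9803*p^3 - 34.718*p^2 - 5.4642*p + 27.3076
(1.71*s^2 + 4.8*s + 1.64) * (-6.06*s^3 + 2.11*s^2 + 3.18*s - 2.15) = -10.3626*s^5 - 25.4799*s^4 + 5.6274*s^3 + 15.0479*s^2 - 5.1048*s - 3.526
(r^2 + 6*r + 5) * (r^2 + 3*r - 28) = r^4 + 9*r^3 - 5*r^2 - 153*r - 140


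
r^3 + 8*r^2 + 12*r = r*(r + 2)*(r + 6)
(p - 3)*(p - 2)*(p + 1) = p^3 - 4*p^2 + p + 6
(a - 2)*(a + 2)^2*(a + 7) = a^4 + 9*a^3 + 10*a^2 - 36*a - 56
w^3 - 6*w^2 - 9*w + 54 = (w - 6)*(w - 3)*(w + 3)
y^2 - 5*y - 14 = (y - 7)*(y + 2)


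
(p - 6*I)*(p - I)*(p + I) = p^3 - 6*I*p^2 + p - 6*I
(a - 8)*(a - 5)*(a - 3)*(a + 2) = a^4 - 14*a^3 + 47*a^2 + 38*a - 240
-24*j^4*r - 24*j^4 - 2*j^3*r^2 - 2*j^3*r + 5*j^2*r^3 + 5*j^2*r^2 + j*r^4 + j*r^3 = (-2*j + r)*(3*j + r)*(4*j + r)*(j*r + j)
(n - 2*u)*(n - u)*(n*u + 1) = n^3*u - 3*n^2*u^2 + n^2 + 2*n*u^3 - 3*n*u + 2*u^2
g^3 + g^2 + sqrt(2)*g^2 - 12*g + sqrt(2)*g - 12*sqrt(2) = (g - 3)*(g + 4)*(g + sqrt(2))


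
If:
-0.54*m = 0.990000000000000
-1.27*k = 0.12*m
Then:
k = 0.17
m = -1.83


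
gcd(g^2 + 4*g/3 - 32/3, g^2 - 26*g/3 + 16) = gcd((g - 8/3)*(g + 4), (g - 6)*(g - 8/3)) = g - 8/3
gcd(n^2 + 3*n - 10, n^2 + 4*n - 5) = n + 5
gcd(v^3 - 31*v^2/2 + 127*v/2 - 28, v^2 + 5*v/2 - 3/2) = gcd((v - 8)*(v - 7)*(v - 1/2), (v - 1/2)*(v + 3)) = v - 1/2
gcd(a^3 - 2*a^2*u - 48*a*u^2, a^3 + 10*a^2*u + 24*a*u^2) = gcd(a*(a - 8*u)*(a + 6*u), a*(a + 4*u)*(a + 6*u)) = a^2 + 6*a*u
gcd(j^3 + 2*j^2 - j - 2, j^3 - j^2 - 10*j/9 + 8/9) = j + 1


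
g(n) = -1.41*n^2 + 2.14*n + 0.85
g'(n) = 2.14 - 2.82*n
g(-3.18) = -20.21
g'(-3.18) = 11.11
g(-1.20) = -3.75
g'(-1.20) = 5.52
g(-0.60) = -0.94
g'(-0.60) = 3.83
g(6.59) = -46.28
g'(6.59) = -16.44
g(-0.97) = -2.55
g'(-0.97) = 4.88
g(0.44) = 1.52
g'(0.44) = 0.90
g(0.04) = 0.93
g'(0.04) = 2.03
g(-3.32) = -21.80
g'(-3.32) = 11.50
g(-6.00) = -62.75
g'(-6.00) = 19.06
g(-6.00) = -62.75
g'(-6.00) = 19.06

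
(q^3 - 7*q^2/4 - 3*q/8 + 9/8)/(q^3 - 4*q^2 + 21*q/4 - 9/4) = (4*q + 3)/(2*(2*q - 3))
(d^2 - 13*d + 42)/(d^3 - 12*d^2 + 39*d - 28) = (d - 6)/(d^2 - 5*d + 4)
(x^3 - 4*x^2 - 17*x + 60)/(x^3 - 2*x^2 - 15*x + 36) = (x - 5)/(x - 3)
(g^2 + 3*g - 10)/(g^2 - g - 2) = (g + 5)/(g + 1)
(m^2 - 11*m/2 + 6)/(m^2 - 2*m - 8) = (m - 3/2)/(m + 2)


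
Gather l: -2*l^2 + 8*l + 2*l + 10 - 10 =-2*l^2 + 10*l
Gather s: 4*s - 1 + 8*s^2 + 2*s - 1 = 8*s^2 + 6*s - 2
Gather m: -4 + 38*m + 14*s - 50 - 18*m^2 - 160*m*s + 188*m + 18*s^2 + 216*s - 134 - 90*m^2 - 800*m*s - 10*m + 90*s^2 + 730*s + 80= -108*m^2 + m*(216 - 960*s) + 108*s^2 + 960*s - 108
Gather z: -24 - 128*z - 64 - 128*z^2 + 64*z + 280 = -128*z^2 - 64*z + 192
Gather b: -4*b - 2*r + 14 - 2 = -4*b - 2*r + 12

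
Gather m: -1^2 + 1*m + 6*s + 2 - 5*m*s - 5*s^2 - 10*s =m*(1 - 5*s) - 5*s^2 - 4*s + 1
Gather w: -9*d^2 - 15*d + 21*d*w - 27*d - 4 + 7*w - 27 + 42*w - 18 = -9*d^2 - 42*d + w*(21*d + 49) - 49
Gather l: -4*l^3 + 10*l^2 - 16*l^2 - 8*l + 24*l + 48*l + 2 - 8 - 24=-4*l^3 - 6*l^2 + 64*l - 30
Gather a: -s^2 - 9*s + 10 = -s^2 - 9*s + 10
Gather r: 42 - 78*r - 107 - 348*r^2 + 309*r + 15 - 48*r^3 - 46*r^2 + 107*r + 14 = -48*r^3 - 394*r^2 + 338*r - 36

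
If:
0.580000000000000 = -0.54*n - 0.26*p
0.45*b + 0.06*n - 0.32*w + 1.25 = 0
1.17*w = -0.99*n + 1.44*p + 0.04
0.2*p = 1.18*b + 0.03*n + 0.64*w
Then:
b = -1.02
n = -1.44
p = 0.76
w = 2.20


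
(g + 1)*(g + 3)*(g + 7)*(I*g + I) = I*g^4 + 12*I*g^3 + 42*I*g^2 + 52*I*g + 21*I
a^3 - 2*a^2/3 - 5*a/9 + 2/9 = (a - 1)*(a - 1/3)*(a + 2/3)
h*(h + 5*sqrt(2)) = h^2 + 5*sqrt(2)*h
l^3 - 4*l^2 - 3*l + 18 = (l - 3)^2*(l + 2)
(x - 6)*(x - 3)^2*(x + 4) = x^4 - 8*x^3 - 3*x^2 + 126*x - 216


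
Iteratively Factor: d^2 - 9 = (d + 3)*(d - 3)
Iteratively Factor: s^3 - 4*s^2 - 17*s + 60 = (s - 3)*(s^2 - s - 20) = (s - 5)*(s - 3)*(s + 4)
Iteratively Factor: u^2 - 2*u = (u)*(u - 2)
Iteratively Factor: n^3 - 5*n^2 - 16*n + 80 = (n - 4)*(n^2 - n - 20) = (n - 5)*(n - 4)*(n + 4)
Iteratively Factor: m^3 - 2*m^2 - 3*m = (m + 1)*(m^2 - 3*m) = m*(m + 1)*(m - 3)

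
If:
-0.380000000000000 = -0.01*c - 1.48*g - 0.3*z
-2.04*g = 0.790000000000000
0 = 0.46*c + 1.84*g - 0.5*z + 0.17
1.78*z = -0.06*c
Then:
No Solution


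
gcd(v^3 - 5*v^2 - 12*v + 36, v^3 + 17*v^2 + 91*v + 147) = v + 3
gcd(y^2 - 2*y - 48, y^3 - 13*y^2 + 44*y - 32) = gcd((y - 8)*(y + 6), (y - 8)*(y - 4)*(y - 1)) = y - 8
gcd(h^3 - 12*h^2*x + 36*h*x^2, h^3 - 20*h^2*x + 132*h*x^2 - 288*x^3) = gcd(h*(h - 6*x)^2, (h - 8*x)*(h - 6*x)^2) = h^2 - 12*h*x + 36*x^2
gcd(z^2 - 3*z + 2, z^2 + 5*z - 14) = z - 2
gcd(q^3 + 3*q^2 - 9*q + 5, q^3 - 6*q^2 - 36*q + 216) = 1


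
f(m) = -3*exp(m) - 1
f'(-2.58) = -0.23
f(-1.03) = -2.07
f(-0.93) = -2.18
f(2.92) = -56.62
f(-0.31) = -3.20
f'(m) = -3*exp(m)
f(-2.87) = -1.17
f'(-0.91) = -1.21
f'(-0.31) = -2.20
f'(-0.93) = -1.18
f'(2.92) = -55.62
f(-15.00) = -1.00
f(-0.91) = -2.21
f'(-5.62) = -0.01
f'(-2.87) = -0.17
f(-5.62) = -1.01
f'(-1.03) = -1.07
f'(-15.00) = 0.00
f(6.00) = -1211.29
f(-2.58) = -1.23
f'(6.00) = -1210.29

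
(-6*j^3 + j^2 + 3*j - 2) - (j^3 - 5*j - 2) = -7*j^3 + j^2 + 8*j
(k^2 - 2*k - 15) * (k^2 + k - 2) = k^4 - k^3 - 19*k^2 - 11*k + 30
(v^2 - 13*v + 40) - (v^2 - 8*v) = 40 - 5*v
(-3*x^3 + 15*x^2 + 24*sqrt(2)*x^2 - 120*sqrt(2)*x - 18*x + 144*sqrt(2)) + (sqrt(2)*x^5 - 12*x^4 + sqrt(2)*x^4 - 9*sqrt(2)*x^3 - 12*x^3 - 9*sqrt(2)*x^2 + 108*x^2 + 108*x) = sqrt(2)*x^5 - 12*x^4 + sqrt(2)*x^4 - 15*x^3 - 9*sqrt(2)*x^3 + 15*sqrt(2)*x^2 + 123*x^2 - 120*sqrt(2)*x + 90*x + 144*sqrt(2)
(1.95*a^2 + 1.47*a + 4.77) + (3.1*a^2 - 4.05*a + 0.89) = 5.05*a^2 - 2.58*a + 5.66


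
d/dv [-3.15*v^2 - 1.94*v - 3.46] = -6.3*v - 1.94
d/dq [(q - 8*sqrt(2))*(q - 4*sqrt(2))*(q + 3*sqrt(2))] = 3*q^2 - 18*sqrt(2)*q - 8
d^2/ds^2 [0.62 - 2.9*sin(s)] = 2.9*sin(s)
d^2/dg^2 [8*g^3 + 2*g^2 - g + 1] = 48*g + 4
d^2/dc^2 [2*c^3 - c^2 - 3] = 12*c - 2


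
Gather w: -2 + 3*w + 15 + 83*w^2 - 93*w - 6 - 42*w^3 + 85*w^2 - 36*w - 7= -42*w^3 + 168*w^2 - 126*w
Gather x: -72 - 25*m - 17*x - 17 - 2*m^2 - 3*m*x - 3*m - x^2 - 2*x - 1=-2*m^2 - 28*m - x^2 + x*(-3*m - 19) - 90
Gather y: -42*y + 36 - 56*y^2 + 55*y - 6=-56*y^2 + 13*y + 30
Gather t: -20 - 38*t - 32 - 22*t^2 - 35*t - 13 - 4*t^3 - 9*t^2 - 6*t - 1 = -4*t^3 - 31*t^2 - 79*t - 66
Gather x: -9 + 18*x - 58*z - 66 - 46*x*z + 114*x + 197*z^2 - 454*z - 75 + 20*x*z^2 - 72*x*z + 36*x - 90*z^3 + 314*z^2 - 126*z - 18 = x*(20*z^2 - 118*z + 168) - 90*z^3 + 511*z^2 - 638*z - 168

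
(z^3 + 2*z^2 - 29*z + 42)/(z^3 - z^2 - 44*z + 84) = (z - 3)/(z - 6)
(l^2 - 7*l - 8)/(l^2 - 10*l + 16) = (l + 1)/(l - 2)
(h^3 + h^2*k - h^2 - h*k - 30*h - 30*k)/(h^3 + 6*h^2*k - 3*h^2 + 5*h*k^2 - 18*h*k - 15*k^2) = (h^2 - h - 30)/(h^2 + 5*h*k - 3*h - 15*k)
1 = 1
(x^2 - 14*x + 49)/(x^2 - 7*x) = (x - 7)/x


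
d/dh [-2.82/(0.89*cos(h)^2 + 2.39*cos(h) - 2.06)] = -(5.0196*cos(h) + 6.7398)*sin(h)/(0.89*cos(h)^2 + 2.39*cos(h) - 2.06)^2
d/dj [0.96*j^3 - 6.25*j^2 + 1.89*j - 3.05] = 2.88*j^2 - 12.5*j + 1.89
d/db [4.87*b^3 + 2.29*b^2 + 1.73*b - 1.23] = 14.61*b^2 + 4.58*b + 1.73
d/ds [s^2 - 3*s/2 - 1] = 2*s - 3/2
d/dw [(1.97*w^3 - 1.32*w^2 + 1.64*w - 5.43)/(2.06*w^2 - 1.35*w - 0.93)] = (4.0582*w^4 - 5.319*w^3 - 7.0927*w^2 + 24.8268*w - 8.8557)/(4.2436*w^4 - 5.562*w^3 - 2.0091*w^2 + 2.511*w + 0.8649)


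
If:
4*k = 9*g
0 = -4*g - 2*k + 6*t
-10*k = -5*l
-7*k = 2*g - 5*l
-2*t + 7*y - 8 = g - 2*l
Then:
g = 0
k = 0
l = 0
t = 0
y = 8/7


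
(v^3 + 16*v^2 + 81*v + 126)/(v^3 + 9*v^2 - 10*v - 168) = (v + 3)/(v - 4)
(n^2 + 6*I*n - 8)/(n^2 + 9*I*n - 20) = (n + 2*I)/(n + 5*I)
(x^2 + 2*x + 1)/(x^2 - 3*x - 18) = (x^2 + 2*x + 1)/(x^2 - 3*x - 18)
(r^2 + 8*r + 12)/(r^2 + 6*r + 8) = (r + 6)/(r + 4)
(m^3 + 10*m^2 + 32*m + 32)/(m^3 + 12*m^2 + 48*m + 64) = (m + 2)/(m + 4)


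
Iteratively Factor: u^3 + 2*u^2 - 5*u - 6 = (u + 1)*(u^2 + u - 6) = (u - 2)*(u + 1)*(u + 3)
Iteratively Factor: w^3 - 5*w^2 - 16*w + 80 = (w - 4)*(w^2 - w - 20) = (w - 4)*(w + 4)*(w - 5)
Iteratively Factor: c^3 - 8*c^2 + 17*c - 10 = (c - 5)*(c^2 - 3*c + 2) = (c - 5)*(c - 1)*(c - 2)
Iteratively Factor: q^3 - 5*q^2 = (q)*(q^2 - 5*q) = q*(q - 5)*(q)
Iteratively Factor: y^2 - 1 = (y - 1)*(y + 1)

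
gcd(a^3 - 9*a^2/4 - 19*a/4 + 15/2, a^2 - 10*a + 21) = a - 3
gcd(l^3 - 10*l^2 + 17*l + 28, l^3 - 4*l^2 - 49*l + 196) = l^2 - 11*l + 28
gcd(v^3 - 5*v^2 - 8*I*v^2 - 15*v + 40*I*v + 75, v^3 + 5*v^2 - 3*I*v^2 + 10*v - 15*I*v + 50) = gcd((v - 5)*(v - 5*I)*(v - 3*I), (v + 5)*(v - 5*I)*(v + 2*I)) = v - 5*I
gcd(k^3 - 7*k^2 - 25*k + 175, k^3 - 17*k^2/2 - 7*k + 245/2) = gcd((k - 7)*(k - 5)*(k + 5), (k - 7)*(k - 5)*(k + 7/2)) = k^2 - 12*k + 35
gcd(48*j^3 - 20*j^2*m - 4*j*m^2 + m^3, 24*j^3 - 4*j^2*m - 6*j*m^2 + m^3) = 12*j^2 - 8*j*m + m^2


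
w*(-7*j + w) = -7*j*w + w^2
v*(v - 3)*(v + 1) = v^3 - 2*v^2 - 3*v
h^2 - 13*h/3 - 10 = (h - 6)*(h + 5/3)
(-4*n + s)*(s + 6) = -4*n*s - 24*n + s^2 + 6*s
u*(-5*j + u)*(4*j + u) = -20*j^2*u - j*u^2 + u^3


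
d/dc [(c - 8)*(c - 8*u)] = 2*c - 8*u - 8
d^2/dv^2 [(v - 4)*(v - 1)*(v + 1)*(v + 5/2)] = 12*v^2 - 9*v - 22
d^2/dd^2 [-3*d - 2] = 0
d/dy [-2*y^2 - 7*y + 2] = -4*y - 7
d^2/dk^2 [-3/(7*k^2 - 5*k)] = 6*(7*k*(7*k - 5) - (14*k - 5)^2)/(k^3*(7*k - 5)^3)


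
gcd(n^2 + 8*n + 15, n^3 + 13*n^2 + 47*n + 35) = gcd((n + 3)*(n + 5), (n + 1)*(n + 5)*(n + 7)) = n + 5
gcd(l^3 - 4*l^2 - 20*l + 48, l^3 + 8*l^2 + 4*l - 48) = l^2 + 2*l - 8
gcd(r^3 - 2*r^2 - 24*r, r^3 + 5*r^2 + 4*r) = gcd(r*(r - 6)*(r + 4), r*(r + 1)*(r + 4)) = r^2 + 4*r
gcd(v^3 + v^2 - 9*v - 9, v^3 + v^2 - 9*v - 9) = v^3 + v^2 - 9*v - 9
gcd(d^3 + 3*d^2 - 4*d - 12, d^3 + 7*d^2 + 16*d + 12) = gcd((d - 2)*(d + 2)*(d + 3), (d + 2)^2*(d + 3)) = d^2 + 5*d + 6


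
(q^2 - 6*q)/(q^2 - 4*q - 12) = q/(q + 2)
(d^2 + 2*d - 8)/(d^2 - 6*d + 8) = (d + 4)/(d - 4)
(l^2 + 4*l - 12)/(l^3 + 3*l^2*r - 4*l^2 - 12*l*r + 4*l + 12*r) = (l + 6)/(l^2 + 3*l*r - 2*l - 6*r)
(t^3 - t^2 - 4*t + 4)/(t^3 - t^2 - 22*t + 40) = (t^2 + t - 2)/(t^2 + t - 20)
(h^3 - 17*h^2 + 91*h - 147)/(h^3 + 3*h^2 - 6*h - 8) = (h^3 - 17*h^2 + 91*h - 147)/(h^3 + 3*h^2 - 6*h - 8)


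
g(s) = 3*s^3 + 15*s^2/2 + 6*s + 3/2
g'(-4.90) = 148.59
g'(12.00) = 1482.00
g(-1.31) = -0.23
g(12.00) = 6337.50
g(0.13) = 2.41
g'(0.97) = 29.02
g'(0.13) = 8.10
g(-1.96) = -4.04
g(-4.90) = -200.77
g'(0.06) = 6.93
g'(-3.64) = 70.65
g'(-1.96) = 11.17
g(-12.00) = -4174.50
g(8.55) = 2476.15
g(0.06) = 1.89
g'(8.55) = 792.17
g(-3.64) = -65.65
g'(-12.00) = 1122.00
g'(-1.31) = 1.79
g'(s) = 9*s^2 + 15*s + 6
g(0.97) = 17.11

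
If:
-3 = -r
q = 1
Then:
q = 1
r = 3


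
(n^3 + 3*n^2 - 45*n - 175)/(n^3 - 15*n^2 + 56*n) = (n^2 + 10*n + 25)/(n*(n - 8))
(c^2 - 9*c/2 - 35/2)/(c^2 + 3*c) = (2*c^2 - 9*c - 35)/(2*c*(c + 3))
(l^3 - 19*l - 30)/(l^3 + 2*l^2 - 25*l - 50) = (l + 3)/(l + 5)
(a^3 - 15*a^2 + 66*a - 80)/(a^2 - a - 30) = (-a^3 + 15*a^2 - 66*a + 80)/(-a^2 + a + 30)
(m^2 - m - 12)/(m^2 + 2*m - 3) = (m - 4)/(m - 1)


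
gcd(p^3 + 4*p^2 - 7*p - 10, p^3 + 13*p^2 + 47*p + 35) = p^2 + 6*p + 5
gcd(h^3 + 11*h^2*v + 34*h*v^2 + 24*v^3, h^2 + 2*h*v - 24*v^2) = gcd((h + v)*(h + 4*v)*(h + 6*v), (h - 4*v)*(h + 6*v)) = h + 6*v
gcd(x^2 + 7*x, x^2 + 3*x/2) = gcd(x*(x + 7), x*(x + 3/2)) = x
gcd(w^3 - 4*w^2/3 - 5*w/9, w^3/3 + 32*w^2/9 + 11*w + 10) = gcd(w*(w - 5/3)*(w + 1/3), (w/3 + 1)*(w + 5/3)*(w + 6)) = 1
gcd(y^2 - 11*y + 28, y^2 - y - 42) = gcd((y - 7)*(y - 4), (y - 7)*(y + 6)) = y - 7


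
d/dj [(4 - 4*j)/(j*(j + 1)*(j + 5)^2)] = 4*(3*j^3 + 3*j^2 - 13*j - 5)/(j^2*(j^5 + 17*j^4 + 106*j^3 + 290*j^2 + 325*j + 125))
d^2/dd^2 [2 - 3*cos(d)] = 3*cos(d)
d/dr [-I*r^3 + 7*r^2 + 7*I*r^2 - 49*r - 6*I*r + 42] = -3*I*r^2 + 14*r*(1 + I) - 49 - 6*I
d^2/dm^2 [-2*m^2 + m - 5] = -4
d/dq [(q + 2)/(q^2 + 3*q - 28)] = (q^2 + 3*q - (q + 2)*(2*q + 3) - 28)/(q^2 + 3*q - 28)^2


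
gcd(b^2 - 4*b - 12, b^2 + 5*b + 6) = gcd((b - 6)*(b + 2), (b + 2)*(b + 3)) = b + 2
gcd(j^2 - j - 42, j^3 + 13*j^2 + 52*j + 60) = j + 6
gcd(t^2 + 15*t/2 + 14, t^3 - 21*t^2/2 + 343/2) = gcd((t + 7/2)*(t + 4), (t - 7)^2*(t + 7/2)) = t + 7/2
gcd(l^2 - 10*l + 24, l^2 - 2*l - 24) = l - 6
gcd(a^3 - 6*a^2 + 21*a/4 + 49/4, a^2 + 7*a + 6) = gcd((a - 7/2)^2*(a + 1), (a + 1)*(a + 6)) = a + 1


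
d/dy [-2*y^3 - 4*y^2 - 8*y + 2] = -6*y^2 - 8*y - 8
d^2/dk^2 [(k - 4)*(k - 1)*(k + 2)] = 6*k - 6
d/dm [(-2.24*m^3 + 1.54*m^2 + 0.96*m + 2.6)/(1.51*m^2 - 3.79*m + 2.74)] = (-3.3824*m^4 + 16.9792*m^3 - 25.699*m^2 + 0.587200000000001*m + 12.4844)/(2.2801*m^4 - 11.4458*m^3 + 22.6389*m^2 - 20.7692*m + 7.5076)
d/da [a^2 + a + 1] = 2*a + 1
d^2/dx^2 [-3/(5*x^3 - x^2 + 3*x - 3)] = 6*((15*x - 1)*(5*x^3 - x^2 + 3*x - 3) - (15*x^2 - 2*x + 3)^2)/(5*x^3 - x^2 + 3*x - 3)^3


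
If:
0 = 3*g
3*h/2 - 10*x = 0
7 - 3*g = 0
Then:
No Solution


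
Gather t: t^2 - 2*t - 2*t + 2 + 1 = t^2 - 4*t + 3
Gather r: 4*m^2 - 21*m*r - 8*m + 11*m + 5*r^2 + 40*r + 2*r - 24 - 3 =4*m^2 + 3*m + 5*r^2 + r*(42 - 21*m) - 27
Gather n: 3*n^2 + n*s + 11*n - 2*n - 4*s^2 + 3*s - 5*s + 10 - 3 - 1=3*n^2 + n*(s + 9) - 4*s^2 - 2*s + 6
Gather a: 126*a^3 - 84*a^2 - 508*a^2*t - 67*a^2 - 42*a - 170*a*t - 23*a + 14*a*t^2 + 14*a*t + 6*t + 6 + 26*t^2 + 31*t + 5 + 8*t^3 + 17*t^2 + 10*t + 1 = 126*a^3 + a^2*(-508*t - 151) + a*(14*t^2 - 156*t - 65) + 8*t^3 + 43*t^2 + 47*t + 12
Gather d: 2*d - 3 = 2*d - 3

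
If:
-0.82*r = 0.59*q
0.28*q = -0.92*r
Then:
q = 0.00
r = 0.00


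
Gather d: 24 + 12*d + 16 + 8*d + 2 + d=21*d + 42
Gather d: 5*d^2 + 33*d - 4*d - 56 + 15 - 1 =5*d^2 + 29*d - 42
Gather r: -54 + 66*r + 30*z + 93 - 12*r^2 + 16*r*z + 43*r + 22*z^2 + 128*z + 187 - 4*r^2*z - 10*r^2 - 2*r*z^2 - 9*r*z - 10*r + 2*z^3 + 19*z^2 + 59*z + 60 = r^2*(-4*z - 22) + r*(-2*z^2 + 7*z + 99) + 2*z^3 + 41*z^2 + 217*z + 286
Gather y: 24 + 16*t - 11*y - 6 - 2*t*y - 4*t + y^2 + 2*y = 12*t + y^2 + y*(-2*t - 9) + 18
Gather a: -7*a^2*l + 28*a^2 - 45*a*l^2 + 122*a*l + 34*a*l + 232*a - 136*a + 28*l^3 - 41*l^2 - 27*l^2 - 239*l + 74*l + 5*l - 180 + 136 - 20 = a^2*(28 - 7*l) + a*(-45*l^2 + 156*l + 96) + 28*l^3 - 68*l^2 - 160*l - 64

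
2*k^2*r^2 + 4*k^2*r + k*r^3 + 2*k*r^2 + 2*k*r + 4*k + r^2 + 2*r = (2*k + r)*(r + 2)*(k*r + 1)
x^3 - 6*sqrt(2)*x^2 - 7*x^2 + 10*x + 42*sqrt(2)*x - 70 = (x - 7)*(x - 5*sqrt(2))*(x - sqrt(2))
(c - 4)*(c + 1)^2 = c^3 - 2*c^2 - 7*c - 4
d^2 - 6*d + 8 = (d - 4)*(d - 2)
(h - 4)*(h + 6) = h^2 + 2*h - 24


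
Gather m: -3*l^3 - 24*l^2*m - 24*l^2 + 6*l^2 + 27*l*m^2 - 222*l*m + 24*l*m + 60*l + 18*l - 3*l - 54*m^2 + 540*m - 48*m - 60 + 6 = -3*l^3 - 18*l^2 + 75*l + m^2*(27*l - 54) + m*(-24*l^2 - 198*l + 492) - 54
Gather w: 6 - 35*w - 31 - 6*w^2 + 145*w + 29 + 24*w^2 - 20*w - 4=18*w^2 + 90*w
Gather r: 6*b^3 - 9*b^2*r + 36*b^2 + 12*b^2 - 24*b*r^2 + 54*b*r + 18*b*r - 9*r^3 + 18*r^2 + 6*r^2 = 6*b^3 + 48*b^2 - 9*r^3 + r^2*(24 - 24*b) + r*(-9*b^2 + 72*b)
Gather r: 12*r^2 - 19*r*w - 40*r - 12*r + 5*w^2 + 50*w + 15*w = 12*r^2 + r*(-19*w - 52) + 5*w^2 + 65*w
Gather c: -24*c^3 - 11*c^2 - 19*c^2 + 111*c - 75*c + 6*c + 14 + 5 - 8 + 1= -24*c^3 - 30*c^2 + 42*c + 12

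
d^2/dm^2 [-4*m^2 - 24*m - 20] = -8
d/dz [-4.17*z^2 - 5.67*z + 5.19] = -8.34*z - 5.67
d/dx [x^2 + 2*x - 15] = 2*x + 2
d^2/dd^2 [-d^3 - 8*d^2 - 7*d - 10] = -6*d - 16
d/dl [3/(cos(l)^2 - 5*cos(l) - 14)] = 3*(2*cos(l) - 5)*sin(l)/(sin(l)^2 + 5*cos(l) + 13)^2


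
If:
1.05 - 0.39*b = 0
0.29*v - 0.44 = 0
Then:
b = 2.69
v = 1.52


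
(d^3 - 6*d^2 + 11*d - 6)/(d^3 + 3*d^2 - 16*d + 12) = (d - 3)/(d + 6)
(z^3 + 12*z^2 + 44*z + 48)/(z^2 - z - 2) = (z^3 + 12*z^2 + 44*z + 48)/(z^2 - z - 2)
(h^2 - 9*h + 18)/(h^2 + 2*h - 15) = (h - 6)/(h + 5)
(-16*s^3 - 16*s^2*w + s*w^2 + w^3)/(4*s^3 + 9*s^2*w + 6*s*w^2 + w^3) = (-4*s + w)/(s + w)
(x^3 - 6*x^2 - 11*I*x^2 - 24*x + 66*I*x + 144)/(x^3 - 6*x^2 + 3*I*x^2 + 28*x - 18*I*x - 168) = (x^2 - 11*I*x - 24)/(x^2 + 3*I*x + 28)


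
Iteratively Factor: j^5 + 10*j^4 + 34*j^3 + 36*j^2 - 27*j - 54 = (j - 1)*(j^4 + 11*j^3 + 45*j^2 + 81*j + 54) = (j - 1)*(j + 3)*(j^3 + 8*j^2 + 21*j + 18) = (j - 1)*(j + 2)*(j + 3)*(j^2 + 6*j + 9) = (j - 1)*(j + 2)*(j + 3)^2*(j + 3)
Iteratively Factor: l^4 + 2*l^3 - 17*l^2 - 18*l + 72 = (l - 3)*(l^3 + 5*l^2 - 2*l - 24) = (l - 3)*(l - 2)*(l^2 + 7*l + 12) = (l - 3)*(l - 2)*(l + 4)*(l + 3)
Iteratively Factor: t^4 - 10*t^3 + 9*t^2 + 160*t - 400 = (t + 4)*(t^3 - 14*t^2 + 65*t - 100) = (t - 5)*(t + 4)*(t^2 - 9*t + 20) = (t - 5)*(t - 4)*(t + 4)*(t - 5)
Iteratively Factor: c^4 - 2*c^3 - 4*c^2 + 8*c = (c - 2)*(c^3 - 4*c) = c*(c - 2)*(c^2 - 4) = c*(c - 2)^2*(c + 2)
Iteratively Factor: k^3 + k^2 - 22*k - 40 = (k + 2)*(k^2 - k - 20) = (k - 5)*(k + 2)*(k + 4)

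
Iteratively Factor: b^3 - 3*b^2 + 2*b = (b)*(b^2 - 3*b + 2) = b*(b - 2)*(b - 1)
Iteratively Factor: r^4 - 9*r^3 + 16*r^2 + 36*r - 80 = (r - 5)*(r^3 - 4*r^2 - 4*r + 16) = (r - 5)*(r + 2)*(r^2 - 6*r + 8) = (r - 5)*(r - 4)*(r + 2)*(r - 2)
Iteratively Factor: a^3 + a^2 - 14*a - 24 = (a + 2)*(a^2 - a - 12) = (a + 2)*(a + 3)*(a - 4)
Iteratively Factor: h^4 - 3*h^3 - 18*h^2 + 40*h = (h + 4)*(h^3 - 7*h^2 + 10*h) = h*(h + 4)*(h^2 - 7*h + 10) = h*(h - 2)*(h + 4)*(h - 5)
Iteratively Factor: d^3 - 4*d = (d - 2)*(d^2 + 2*d) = d*(d - 2)*(d + 2)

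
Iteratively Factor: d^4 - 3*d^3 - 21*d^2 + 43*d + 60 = (d - 5)*(d^3 + 2*d^2 - 11*d - 12) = (d - 5)*(d - 3)*(d^2 + 5*d + 4) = (d - 5)*(d - 3)*(d + 4)*(d + 1)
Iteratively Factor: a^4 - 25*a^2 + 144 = (a - 4)*(a^3 + 4*a^2 - 9*a - 36) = (a - 4)*(a + 4)*(a^2 - 9) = (a - 4)*(a + 3)*(a + 4)*(a - 3)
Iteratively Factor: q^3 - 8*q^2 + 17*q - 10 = (q - 1)*(q^2 - 7*q + 10) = (q - 2)*(q - 1)*(q - 5)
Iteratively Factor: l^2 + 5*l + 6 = (l + 3)*(l + 2)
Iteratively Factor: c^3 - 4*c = (c + 2)*(c^2 - 2*c) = (c - 2)*(c + 2)*(c)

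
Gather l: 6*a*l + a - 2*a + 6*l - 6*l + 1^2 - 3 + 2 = 6*a*l - a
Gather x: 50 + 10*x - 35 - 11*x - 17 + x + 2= 0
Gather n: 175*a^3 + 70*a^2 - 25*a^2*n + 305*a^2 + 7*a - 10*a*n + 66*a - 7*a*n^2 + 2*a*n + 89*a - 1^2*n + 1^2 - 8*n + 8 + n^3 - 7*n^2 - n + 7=175*a^3 + 375*a^2 + 162*a + n^3 + n^2*(-7*a - 7) + n*(-25*a^2 - 8*a - 10) + 16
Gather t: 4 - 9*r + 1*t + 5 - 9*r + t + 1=-18*r + 2*t + 10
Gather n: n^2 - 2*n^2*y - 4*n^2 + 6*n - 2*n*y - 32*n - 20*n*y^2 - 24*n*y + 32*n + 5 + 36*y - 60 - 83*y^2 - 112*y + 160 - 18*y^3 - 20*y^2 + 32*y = n^2*(-2*y - 3) + n*(-20*y^2 - 26*y + 6) - 18*y^3 - 103*y^2 - 44*y + 105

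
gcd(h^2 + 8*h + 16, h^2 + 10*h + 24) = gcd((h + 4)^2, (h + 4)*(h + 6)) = h + 4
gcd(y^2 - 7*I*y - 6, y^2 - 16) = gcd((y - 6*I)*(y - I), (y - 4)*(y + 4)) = 1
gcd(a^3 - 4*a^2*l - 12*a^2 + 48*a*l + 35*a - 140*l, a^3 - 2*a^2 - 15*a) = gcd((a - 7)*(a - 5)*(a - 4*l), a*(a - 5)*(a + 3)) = a - 5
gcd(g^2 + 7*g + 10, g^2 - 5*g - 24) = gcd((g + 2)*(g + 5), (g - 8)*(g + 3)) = 1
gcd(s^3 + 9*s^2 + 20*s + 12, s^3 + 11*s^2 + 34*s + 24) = s^2 + 7*s + 6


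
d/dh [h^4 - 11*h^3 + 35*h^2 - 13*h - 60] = 4*h^3 - 33*h^2 + 70*h - 13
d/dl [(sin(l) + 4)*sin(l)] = 2*(sin(l) + 2)*cos(l)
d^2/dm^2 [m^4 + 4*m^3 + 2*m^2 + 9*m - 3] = 12*m^2 + 24*m + 4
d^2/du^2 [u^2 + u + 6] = 2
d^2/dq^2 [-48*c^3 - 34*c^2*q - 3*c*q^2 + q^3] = -6*c + 6*q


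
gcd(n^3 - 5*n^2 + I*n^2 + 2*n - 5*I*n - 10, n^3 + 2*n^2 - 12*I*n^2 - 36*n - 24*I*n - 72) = 1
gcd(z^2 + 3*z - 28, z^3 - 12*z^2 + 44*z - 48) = z - 4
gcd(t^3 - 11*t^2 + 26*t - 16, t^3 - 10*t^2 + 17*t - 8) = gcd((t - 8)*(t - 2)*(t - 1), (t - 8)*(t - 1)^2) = t^2 - 9*t + 8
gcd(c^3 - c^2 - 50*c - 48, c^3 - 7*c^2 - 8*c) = c^2 - 7*c - 8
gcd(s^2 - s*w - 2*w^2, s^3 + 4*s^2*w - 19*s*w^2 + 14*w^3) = s - 2*w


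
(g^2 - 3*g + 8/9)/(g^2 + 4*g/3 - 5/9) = (3*g - 8)/(3*g + 5)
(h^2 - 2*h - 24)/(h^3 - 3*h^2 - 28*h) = (h - 6)/(h*(h - 7))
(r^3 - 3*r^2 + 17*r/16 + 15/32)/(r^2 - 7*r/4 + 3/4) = (8*r^2 - 18*r - 5)/(8*(r - 1))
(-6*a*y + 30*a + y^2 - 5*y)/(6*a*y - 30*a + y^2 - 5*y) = (-6*a + y)/(6*a + y)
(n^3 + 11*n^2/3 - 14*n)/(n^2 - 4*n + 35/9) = 3*n*(n + 6)/(3*n - 5)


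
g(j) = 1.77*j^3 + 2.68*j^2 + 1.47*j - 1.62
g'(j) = 5.31*j^2 + 5.36*j + 1.47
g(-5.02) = -165.38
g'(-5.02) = 108.38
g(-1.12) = -2.39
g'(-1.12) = 2.13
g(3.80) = 139.79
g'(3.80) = 98.51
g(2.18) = 32.66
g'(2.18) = 38.39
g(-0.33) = -1.88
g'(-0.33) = 0.28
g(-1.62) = -4.49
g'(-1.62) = 6.72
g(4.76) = 256.99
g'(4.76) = 147.30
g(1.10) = 5.60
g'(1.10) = 13.79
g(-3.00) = -29.70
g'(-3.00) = 33.18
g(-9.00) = -1088.10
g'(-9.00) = 383.34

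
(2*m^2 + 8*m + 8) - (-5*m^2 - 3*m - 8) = 7*m^2 + 11*m + 16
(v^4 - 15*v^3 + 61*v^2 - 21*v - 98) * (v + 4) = v^5 - 11*v^4 + v^3 + 223*v^2 - 182*v - 392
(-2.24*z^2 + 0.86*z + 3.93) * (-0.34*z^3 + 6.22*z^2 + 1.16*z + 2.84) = 0.7616*z^5 - 14.2252*z^4 + 1.4146*z^3 + 19.0806*z^2 + 7.0012*z + 11.1612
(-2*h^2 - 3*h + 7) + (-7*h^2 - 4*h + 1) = -9*h^2 - 7*h + 8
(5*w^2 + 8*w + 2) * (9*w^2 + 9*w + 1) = 45*w^4 + 117*w^3 + 95*w^2 + 26*w + 2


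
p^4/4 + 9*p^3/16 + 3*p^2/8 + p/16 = p*(p/2 + 1/2)^2*(p + 1/4)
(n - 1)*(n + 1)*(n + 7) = n^3 + 7*n^2 - n - 7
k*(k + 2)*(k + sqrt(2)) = k^3 + sqrt(2)*k^2 + 2*k^2 + 2*sqrt(2)*k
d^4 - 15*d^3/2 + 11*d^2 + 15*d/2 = d*(d - 5)*(d - 3)*(d + 1/2)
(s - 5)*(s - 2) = s^2 - 7*s + 10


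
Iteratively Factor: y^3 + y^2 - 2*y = (y - 1)*(y^2 + 2*y) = (y - 1)*(y + 2)*(y)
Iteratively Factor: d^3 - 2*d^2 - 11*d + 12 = (d - 4)*(d^2 + 2*d - 3) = (d - 4)*(d - 1)*(d + 3)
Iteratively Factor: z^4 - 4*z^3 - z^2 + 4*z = (z - 4)*(z^3 - z) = z*(z - 4)*(z^2 - 1) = z*(z - 4)*(z + 1)*(z - 1)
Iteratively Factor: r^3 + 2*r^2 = (r)*(r^2 + 2*r) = r^2*(r + 2)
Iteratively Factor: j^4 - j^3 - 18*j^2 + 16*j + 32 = (j + 1)*(j^3 - 2*j^2 - 16*j + 32) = (j - 4)*(j + 1)*(j^2 + 2*j - 8) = (j - 4)*(j + 1)*(j + 4)*(j - 2)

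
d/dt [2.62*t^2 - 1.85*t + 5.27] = 5.24*t - 1.85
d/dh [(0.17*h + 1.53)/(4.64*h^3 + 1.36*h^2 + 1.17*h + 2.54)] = (0.7888*h^3 + 0.2312*h^2 + 0.1989*h - (0.17*h + 1.53)*(13.92*h^2 + 2.72*h + 1.17) + 0.4318)/(4.64*h^3 + 1.36*h^2 + 1.17*h + 2.54)^2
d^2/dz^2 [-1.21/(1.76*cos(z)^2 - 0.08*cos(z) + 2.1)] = (14.992384*(1 - cos(z)^2)^2 - 0.511104*cos(z)^3 - 10.384704*cos(z)^2 + 1.225488*cos(z) - 6.063552)/(1.76*cos(z)^2 - 0.08*cos(z) + 2.1)^3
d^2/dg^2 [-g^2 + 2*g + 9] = -2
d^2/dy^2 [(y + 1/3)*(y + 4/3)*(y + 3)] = 6*y + 28/3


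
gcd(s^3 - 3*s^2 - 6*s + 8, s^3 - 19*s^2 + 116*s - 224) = s - 4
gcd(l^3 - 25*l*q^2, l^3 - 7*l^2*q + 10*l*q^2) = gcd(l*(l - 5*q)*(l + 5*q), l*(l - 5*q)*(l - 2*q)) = -l^2 + 5*l*q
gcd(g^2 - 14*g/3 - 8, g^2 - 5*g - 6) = g - 6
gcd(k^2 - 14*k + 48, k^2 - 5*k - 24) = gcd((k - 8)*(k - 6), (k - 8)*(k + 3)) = k - 8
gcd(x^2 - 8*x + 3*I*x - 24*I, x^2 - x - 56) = x - 8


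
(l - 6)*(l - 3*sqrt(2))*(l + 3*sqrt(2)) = l^3 - 6*l^2 - 18*l + 108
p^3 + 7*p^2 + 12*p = p*(p + 3)*(p + 4)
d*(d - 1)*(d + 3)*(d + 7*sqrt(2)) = d^4 + 2*d^3 + 7*sqrt(2)*d^3 - 3*d^2 + 14*sqrt(2)*d^2 - 21*sqrt(2)*d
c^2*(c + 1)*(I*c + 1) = I*c^4 + c^3 + I*c^3 + c^2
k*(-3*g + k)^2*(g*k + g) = 9*g^3*k^2 + 9*g^3*k - 6*g^2*k^3 - 6*g^2*k^2 + g*k^4 + g*k^3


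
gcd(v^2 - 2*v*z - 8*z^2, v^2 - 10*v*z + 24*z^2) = -v + 4*z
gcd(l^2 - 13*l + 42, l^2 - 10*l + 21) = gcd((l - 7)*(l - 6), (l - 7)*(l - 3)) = l - 7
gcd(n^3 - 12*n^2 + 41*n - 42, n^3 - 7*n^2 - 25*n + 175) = n - 7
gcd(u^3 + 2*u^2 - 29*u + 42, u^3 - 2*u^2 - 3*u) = u - 3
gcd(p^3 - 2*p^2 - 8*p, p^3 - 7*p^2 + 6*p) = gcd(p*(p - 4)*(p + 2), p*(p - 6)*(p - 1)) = p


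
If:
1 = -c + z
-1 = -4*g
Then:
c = z - 1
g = 1/4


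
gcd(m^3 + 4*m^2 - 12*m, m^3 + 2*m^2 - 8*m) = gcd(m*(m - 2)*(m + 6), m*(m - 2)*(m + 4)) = m^2 - 2*m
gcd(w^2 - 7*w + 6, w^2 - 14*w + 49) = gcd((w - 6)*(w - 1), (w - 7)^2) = 1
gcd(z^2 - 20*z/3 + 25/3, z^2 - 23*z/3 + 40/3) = z - 5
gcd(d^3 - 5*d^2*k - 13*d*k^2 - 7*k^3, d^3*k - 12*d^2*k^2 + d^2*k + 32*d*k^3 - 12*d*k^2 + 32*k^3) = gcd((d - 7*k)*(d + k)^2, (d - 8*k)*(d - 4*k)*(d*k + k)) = 1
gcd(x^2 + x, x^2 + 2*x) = x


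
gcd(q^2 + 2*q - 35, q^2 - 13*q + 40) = q - 5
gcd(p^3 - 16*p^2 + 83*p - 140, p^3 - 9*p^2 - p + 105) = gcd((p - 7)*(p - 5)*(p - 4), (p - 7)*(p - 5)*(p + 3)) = p^2 - 12*p + 35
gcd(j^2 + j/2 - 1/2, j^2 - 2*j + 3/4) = j - 1/2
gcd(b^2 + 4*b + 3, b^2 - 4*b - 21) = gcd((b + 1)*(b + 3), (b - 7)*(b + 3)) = b + 3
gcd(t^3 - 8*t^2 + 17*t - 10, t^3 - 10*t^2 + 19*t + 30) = t - 5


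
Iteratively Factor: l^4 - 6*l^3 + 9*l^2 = (l - 3)*(l^3 - 3*l^2) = l*(l - 3)*(l^2 - 3*l) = l*(l - 3)^2*(l)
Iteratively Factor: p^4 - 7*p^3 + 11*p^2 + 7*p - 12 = (p - 1)*(p^3 - 6*p^2 + 5*p + 12) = (p - 4)*(p - 1)*(p^2 - 2*p - 3) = (p - 4)*(p - 1)*(p + 1)*(p - 3)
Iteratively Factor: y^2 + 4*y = (y)*(y + 4)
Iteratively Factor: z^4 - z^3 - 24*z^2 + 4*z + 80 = (z + 2)*(z^3 - 3*z^2 - 18*z + 40) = (z - 5)*(z + 2)*(z^2 + 2*z - 8) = (z - 5)*(z - 2)*(z + 2)*(z + 4)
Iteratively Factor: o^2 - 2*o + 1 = (o - 1)*(o - 1)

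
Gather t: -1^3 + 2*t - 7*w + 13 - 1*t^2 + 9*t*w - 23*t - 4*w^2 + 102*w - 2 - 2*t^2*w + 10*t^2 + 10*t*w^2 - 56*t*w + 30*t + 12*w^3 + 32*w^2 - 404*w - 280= t^2*(9 - 2*w) + t*(10*w^2 - 47*w + 9) + 12*w^3 + 28*w^2 - 309*w - 270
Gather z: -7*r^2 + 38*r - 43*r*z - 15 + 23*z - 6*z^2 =-7*r^2 + 38*r - 6*z^2 + z*(23 - 43*r) - 15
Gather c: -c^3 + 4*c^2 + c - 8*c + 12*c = -c^3 + 4*c^2 + 5*c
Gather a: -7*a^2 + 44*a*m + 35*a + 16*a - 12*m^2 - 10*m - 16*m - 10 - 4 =-7*a^2 + a*(44*m + 51) - 12*m^2 - 26*m - 14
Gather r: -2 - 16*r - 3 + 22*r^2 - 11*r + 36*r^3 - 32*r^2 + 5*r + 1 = 36*r^3 - 10*r^2 - 22*r - 4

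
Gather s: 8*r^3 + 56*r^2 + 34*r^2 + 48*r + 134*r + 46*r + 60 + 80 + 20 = 8*r^3 + 90*r^2 + 228*r + 160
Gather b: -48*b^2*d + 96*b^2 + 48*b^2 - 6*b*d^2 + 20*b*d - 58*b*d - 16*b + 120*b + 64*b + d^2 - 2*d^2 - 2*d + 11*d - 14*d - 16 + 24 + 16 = b^2*(144 - 48*d) + b*(-6*d^2 - 38*d + 168) - d^2 - 5*d + 24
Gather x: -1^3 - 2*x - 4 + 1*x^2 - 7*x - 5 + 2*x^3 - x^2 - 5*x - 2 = 2*x^3 - 14*x - 12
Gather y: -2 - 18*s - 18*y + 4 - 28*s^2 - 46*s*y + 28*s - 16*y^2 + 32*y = -28*s^2 + 10*s - 16*y^2 + y*(14 - 46*s) + 2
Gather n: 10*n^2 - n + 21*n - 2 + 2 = 10*n^2 + 20*n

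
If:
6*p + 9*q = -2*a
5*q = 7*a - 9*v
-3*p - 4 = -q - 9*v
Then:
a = 3*v/29 + 40/87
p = 71*v/29 - 292/261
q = 56/87 - 48*v/29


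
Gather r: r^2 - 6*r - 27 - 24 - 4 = r^2 - 6*r - 55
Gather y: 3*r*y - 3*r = 3*r*y - 3*r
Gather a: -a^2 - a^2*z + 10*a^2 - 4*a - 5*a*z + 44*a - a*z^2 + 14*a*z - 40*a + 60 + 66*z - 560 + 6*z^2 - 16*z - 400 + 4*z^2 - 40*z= a^2*(9 - z) + a*(-z^2 + 9*z) + 10*z^2 + 10*z - 900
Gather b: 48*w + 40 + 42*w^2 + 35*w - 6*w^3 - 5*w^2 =-6*w^3 + 37*w^2 + 83*w + 40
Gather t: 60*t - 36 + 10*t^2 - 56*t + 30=10*t^2 + 4*t - 6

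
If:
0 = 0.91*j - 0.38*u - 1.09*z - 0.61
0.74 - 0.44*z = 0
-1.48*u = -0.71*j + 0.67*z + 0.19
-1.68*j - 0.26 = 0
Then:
No Solution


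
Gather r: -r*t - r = r*(-t - 1)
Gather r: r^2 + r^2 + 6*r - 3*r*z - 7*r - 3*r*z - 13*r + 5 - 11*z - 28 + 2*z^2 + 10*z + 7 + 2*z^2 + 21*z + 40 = 2*r^2 + r*(-6*z - 14) + 4*z^2 + 20*z + 24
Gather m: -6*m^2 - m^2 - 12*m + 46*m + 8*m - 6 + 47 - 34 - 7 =-7*m^2 + 42*m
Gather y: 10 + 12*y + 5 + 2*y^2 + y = 2*y^2 + 13*y + 15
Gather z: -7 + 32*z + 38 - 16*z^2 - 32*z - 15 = 16 - 16*z^2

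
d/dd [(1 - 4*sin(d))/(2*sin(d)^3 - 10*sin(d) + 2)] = (8*sin(d)^3 - 3*sin(d)^2 + 1)*cos(d)/(2*(sin(d)^3 - 5*sin(d) + 1)^2)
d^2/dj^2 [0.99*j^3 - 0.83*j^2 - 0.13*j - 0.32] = 5.94*j - 1.66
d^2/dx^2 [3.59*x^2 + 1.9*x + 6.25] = 7.18000000000000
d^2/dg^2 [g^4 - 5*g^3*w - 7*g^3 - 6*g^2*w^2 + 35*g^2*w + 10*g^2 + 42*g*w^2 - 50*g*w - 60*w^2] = 12*g^2 - 30*g*w - 42*g - 12*w^2 + 70*w + 20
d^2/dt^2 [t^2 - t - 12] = 2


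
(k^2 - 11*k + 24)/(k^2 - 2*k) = (k^2 - 11*k + 24)/(k*(k - 2))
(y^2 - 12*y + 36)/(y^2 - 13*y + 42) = (y - 6)/(y - 7)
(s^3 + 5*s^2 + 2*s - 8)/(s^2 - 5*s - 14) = (s^2 + 3*s - 4)/(s - 7)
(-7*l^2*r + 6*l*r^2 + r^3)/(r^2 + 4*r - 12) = r*(-7*l^2 + 6*l*r + r^2)/(r^2 + 4*r - 12)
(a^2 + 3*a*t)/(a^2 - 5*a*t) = (a + 3*t)/(a - 5*t)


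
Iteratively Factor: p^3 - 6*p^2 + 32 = (p - 4)*(p^2 - 2*p - 8) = (p - 4)*(p + 2)*(p - 4)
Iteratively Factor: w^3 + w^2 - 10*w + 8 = (w - 2)*(w^2 + 3*w - 4) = (w - 2)*(w - 1)*(w + 4)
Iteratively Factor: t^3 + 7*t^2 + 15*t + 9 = (t + 1)*(t^2 + 6*t + 9) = (t + 1)*(t + 3)*(t + 3)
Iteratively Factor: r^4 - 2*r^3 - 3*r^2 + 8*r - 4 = (r + 2)*(r^3 - 4*r^2 + 5*r - 2) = (r - 1)*(r + 2)*(r^2 - 3*r + 2) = (r - 2)*(r - 1)*(r + 2)*(r - 1)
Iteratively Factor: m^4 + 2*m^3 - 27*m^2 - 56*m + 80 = (m + 4)*(m^3 - 2*m^2 - 19*m + 20) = (m + 4)^2*(m^2 - 6*m + 5) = (m - 5)*(m + 4)^2*(m - 1)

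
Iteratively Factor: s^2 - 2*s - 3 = (s + 1)*(s - 3)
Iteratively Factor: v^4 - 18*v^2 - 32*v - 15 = (v + 3)*(v^3 - 3*v^2 - 9*v - 5) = (v + 1)*(v + 3)*(v^2 - 4*v - 5) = (v + 1)^2*(v + 3)*(v - 5)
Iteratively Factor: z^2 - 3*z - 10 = (z - 5)*(z + 2)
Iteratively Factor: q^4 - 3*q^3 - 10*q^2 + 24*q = (q + 3)*(q^3 - 6*q^2 + 8*q) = (q - 2)*(q + 3)*(q^2 - 4*q) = q*(q - 2)*(q + 3)*(q - 4)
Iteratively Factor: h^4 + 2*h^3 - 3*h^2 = (h)*(h^3 + 2*h^2 - 3*h) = h*(h + 3)*(h^2 - h) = h^2*(h + 3)*(h - 1)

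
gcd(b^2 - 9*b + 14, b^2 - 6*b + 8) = b - 2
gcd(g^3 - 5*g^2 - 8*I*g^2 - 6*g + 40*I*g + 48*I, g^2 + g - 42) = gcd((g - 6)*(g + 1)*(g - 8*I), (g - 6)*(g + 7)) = g - 6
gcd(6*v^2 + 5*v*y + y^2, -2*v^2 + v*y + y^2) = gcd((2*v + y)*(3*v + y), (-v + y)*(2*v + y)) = 2*v + y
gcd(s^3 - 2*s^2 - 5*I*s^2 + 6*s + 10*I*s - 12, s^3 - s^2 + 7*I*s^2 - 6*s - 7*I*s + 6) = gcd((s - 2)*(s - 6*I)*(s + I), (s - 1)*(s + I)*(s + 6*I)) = s + I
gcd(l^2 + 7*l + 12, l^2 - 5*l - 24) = l + 3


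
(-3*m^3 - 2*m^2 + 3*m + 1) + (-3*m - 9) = -3*m^3 - 2*m^2 - 8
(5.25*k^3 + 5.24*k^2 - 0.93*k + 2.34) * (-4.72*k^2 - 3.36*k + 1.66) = -24.78*k^5 - 42.3728*k^4 - 4.5018*k^3 + 0.778400000000001*k^2 - 9.4062*k + 3.8844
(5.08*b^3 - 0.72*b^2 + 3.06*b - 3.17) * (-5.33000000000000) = -27.0764*b^3 + 3.8376*b^2 - 16.3098*b + 16.8961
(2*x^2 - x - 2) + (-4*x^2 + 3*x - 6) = -2*x^2 + 2*x - 8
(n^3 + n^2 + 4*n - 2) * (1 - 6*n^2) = -6*n^5 - 6*n^4 - 23*n^3 + 13*n^2 + 4*n - 2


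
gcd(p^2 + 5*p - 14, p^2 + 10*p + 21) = p + 7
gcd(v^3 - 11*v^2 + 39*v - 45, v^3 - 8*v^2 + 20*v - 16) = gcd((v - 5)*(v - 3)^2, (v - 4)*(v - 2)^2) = 1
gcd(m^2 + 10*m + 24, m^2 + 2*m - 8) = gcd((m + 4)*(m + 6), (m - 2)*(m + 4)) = m + 4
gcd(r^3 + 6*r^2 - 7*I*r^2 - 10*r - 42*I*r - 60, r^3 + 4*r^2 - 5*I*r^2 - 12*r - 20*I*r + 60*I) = r^2 + r*(6 - 5*I) - 30*I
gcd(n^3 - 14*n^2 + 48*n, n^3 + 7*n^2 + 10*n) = n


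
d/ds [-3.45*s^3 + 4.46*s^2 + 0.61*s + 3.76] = -10.35*s^2 + 8.92*s + 0.61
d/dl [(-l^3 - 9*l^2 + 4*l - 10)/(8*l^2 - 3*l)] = (-8*l^4 + 6*l^3 - 5*l^2 + 160*l - 30)/(l^2*(64*l^2 - 48*l + 9))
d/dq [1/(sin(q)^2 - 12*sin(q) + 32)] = 2*(6 - sin(q))*cos(q)/(sin(q)^2 - 12*sin(q) + 32)^2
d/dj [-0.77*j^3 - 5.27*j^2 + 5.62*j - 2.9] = -2.31*j^2 - 10.54*j + 5.62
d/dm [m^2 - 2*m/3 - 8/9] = 2*m - 2/3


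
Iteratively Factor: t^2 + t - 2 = (t - 1)*(t + 2)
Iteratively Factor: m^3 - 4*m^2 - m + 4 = (m - 4)*(m^2 - 1) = (m - 4)*(m - 1)*(m + 1)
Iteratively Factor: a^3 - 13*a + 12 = (a - 3)*(a^2 + 3*a - 4) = (a - 3)*(a - 1)*(a + 4)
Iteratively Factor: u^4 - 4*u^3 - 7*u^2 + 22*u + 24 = (u + 1)*(u^3 - 5*u^2 - 2*u + 24) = (u - 3)*(u + 1)*(u^2 - 2*u - 8) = (u - 4)*(u - 3)*(u + 1)*(u + 2)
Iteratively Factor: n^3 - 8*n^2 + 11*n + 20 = (n + 1)*(n^2 - 9*n + 20) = (n - 4)*(n + 1)*(n - 5)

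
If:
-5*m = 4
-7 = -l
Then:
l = 7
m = -4/5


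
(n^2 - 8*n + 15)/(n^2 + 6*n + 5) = (n^2 - 8*n + 15)/(n^2 + 6*n + 5)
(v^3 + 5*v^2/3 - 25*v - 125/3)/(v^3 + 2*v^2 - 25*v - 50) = (v + 5/3)/(v + 2)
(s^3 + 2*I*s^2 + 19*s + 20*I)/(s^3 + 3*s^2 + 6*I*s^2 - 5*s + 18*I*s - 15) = (s - 4*I)/(s + 3)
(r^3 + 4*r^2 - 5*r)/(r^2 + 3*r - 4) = r*(r + 5)/(r + 4)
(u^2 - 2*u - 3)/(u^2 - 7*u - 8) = (u - 3)/(u - 8)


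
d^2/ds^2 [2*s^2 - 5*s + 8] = 4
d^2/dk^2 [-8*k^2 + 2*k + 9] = -16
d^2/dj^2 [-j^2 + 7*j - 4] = -2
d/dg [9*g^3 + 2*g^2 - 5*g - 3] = 27*g^2 + 4*g - 5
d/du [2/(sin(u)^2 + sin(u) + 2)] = -2*(2*sin(u) + 1)*cos(u)/(sin(u)^2 + sin(u) + 2)^2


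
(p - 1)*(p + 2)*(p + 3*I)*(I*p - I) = I*p^4 - 3*p^3 - 3*I*p^2 + 9*p + 2*I*p - 6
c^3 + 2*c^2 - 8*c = c*(c - 2)*(c + 4)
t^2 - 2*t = t*(t - 2)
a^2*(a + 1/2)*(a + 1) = a^4 + 3*a^3/2 + a^2/2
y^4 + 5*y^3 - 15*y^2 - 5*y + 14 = (y - 2)*(y - 1)*(y + 1)*(y + 7)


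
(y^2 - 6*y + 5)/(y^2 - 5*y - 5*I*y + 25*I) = (y - 1)/(y - 5*I)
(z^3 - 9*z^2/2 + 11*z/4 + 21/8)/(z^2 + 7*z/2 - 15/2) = (z^2 - 3*z - 7/4)/(z + 5)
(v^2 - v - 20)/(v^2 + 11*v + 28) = (v - 5)/(v + 7)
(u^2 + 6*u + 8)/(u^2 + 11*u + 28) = (u + 2)/(u + 7)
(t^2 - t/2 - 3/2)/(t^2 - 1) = (t - 3/2)/(t - 1)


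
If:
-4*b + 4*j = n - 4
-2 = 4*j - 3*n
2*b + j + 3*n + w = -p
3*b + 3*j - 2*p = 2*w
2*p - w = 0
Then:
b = 49/106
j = -59/106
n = -4/53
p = -5/106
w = -5/53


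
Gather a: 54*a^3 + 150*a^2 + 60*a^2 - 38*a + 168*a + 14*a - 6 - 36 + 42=54*a^3 + 210*a^2 + 144*a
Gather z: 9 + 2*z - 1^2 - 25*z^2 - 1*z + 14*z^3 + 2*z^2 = 14*z^3 - 23*z^2 + z + 8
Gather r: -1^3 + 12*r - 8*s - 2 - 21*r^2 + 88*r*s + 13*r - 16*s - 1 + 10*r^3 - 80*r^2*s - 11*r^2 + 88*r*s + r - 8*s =10*r^3 + r^2*(-80*s - 32) + r*(176*s + 26) - 32*s - 4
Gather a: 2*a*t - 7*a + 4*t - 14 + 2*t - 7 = a*(2*t - 7) + 6*t - 21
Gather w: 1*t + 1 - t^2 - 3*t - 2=-t^2 - 2*t - 1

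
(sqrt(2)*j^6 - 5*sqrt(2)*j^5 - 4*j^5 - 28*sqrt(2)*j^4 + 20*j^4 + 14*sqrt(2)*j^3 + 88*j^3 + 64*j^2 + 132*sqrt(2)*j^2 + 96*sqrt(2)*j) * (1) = sqrt(2)*j^6 - 5*sqrt(2)*j^5 - 4*j^5 - 28*sqrt(2)*j^4 + 20*j^4 + 14*sqrt(2)*j^3 + 88*j^3 + 64*j^2 + 132*sqrt(2)*j^2 + 96*sqrt(2)*j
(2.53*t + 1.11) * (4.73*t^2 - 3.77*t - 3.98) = 11.9669*t^3 - 4.2878*t^2 - 14.2541*t - 4.4178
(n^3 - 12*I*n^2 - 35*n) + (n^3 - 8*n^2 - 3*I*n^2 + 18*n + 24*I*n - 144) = 2*n^3 - 8*n^2 - 15*I*n^2 - 17*n + 24*I*n - 144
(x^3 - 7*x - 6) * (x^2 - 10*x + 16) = x^5 - 10*x^4 + 9*x^3 + 64*x^2 - 52*x - 96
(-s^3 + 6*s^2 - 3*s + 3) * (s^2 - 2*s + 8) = -s^5 + 8*s^4 - 23*s^3 + 57*s^2 - 30*s + 24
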